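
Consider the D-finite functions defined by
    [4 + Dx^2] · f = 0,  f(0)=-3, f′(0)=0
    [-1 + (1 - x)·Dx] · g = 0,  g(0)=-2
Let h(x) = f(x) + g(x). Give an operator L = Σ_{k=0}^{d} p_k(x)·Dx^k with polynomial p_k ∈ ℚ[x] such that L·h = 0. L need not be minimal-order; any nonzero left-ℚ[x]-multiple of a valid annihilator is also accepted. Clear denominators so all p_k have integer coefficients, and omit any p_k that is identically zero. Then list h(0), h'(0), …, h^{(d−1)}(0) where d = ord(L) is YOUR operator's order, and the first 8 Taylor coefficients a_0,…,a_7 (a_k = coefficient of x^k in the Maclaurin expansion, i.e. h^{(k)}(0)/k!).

f: a_k = -3, 0, 6, 0, -2, 0, 4/15, 0, …
g: a_k = -2, -2, -2, -2, -2, -2, -2, -2, …
h₀=f+g: left-lcm gives L₀, ord ≤ 3.
L = (-20 + 16·x - 8·x^2) + (12 - 28·x + 24·x^2 - 8·x^3)·Dx + (-5 + 4·x - 2·x^2)·Dx^2 + (3 - 7·x + 6·x^2 - 2·x^3)·Dx^3  (order 3).
h: a_k = -5, -2, 4, -2, -4, -2, -26/15, -2, …
ICs: h(0) = -5, h′(0) = -2, h′′(0) = 8.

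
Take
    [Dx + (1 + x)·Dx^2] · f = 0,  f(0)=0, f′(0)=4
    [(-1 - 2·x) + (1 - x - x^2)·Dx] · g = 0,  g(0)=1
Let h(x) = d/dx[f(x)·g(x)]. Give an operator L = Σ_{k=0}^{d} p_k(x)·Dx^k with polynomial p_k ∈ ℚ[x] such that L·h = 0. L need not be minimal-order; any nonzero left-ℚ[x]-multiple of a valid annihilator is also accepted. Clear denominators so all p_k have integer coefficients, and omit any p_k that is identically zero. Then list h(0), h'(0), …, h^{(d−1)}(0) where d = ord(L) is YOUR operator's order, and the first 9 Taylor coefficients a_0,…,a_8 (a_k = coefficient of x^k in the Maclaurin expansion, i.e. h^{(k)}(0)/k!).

L = (26 + 54·x + 36·x^2) + (7 + 37·x + 60·x^2 + 28·x^3)·Dx + (-3 - 4·x + 6·x^2 + 11·x^3 + 4·x^4)·Dx^2  (order 2).
h: a_k = 4, 4, 22, 100/3, 247/3, 724/5, 1441/5, 54436/105, 13409/14, …
ICs: h(0) = 4, h′(0) = 4.

f: a_k = 0, 4, -2, 4/3, -1, 4/5, -2/3, 4/7, -1/2, …
g: a_k = 1, 1, 2, 3, 5, 8, 13, 21, 34, …
Product ⇒ symmetric product L₀, ord ≤ 2.
Derive L from L₀ (diff closure).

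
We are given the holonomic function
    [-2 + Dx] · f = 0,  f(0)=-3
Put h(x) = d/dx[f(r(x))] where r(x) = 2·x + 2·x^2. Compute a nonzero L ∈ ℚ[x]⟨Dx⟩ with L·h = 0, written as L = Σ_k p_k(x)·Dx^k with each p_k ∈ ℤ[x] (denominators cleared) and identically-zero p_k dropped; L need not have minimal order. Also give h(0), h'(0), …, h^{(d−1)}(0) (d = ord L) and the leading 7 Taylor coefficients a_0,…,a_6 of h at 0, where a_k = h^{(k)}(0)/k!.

f: a_k = -3, -6, -6, -4, -2, -4/5, -4/15, …
Substitute x→r, Dx→(1/r')Dx; clear ⇒ L₀.
Derive L from L₀ (diff closure).
L = (6 + 16·x + 16·x^2) + (-1 - 2·x)·Dx  (order 1).
h: a_k = -12, -72, -240, -608, -1248, -11072/5, -52096/15, …
ICs: h(0) = -12.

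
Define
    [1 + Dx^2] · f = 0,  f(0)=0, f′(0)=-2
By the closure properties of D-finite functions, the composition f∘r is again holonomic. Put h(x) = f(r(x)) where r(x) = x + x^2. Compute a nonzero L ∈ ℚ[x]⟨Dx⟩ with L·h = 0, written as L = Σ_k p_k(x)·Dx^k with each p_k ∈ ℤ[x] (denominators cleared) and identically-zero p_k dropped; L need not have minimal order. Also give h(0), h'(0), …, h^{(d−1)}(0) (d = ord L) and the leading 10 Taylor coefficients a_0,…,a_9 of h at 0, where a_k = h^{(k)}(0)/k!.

f: a_k = 0, -2, 0, 1/3, 0, -1/60, 0, 1/2520, 0, -1/181440, …
Change of var in L_f (x↦r) gives L₀.
L = (1 + 6·x + 12·x^2 + 8·x^3) - 2·Dx + (1 + 2·x)·Dx^2  (order 2).
h: a_k = 0, -2, -2, 1/3, 1, 59/60, 1/4, -419/2520, -59/360, -13609/181440, …
ICs: h(0) = 0, h′(0) = -2.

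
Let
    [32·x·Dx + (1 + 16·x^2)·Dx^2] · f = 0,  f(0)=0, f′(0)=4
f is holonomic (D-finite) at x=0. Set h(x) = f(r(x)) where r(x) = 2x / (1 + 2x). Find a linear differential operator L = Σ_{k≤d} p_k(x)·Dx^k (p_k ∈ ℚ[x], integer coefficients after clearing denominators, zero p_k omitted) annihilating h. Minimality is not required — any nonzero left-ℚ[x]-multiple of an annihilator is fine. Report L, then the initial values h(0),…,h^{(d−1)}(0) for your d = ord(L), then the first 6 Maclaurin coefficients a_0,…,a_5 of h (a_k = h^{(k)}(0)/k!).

f: a_k = 0, 4, 0, -64/3, 0, 1024/5, …
Change of var in L_f (x↦r) gives L₀.
L = (4 + 136·x)·Dx + (1 + 4·x + 68·x^2)·Dx^2  (order 2).
h: a_k = 0, 8, -16, -416/3, 960, 12928/5, …
ICs: h(0) = 0, h′(0) = 8.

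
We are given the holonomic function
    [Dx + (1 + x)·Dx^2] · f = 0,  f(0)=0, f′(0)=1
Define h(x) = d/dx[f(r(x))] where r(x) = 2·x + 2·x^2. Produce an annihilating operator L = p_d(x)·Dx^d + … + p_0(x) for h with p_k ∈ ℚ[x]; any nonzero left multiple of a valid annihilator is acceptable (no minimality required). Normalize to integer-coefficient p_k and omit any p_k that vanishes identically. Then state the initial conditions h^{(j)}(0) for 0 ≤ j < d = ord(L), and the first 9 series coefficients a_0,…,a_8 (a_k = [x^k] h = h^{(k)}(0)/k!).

L = (4·x + 4·x^2) + (1 + 4·x + 6·x^2 + 4·x^3)·Dx  (order 1).
h: a_k = 2, 0, -4, 8, -8, 0, 16, -32, 32, …
ICs: h(0) = 2.

f: a_k = 0, 1, -1/2, 1/3, -1/4, 1/5, -1/6, 1/7, -1/8, …
Substitute x→r, Dx→(1/r')Dx; clear ⇒ L₀.
Differentiate: ansatz ord ≤ ord L₀ ⇒ L.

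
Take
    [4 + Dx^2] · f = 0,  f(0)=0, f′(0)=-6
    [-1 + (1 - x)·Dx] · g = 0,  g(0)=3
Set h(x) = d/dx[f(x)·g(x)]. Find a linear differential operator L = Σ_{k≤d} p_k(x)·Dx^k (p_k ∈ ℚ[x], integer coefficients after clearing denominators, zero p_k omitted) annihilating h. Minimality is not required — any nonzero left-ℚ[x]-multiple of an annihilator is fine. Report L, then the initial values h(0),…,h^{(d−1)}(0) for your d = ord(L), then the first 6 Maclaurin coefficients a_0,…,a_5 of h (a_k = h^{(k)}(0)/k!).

f: a_k = 0, -6, 0, 4, 0, -4/5, …
g: a_k = 3, 3, 3, 3, 3, 3, …
Product ⇒ symmetric product L₀, ord ≤ 2.
Derive L from L₀ (diff closure).
L = (2 - 8·x + 4·x^2) + (-2 + 2·x)·Dx + (1 - 2·x + x^2)·Dx^2  (order 2).
h: a_k = -18, -36, -18, -24, -42, -252/5, …
ICs: h(0) = -18, h′(0) = -36.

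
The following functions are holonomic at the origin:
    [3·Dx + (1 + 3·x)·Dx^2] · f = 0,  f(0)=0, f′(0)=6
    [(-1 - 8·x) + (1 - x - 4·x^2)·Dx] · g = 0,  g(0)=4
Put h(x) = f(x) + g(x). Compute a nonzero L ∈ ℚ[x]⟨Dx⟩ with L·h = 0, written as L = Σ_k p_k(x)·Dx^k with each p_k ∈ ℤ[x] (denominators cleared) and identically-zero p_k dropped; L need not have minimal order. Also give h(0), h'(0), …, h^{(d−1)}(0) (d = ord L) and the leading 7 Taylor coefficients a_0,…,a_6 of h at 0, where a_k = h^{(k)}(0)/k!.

L = (-342 - 2178·x - 6624·x^2 - 6336·x^3 - 6912·x^4)·Dx + (-36 - 696·x - 4356·x^2 - 10176·x^3 - 12960·x^4 - 11520·x^5)·Dx^2 + (13 + 101·x + 191·x^2 - 225·x^3 - 1440·x^4 - 2928·x^5 - 2304·x^6)·Dx^3  (order 3).
h: a_k = 4, 10, 11, 54, 151/2, 1786/5, 481, …
ICs: h(0) = 4, h′(0) = 10, h′′(0) = 22.

f: a_k = 0, 6, -9, 18, -81/2, 486/5, -243, …
g: a_k = 4, 4, 20, 36, 116, 260, 724, …
f+g: L₀ = lclm(L_f,L_g), ord ≤ 2+1.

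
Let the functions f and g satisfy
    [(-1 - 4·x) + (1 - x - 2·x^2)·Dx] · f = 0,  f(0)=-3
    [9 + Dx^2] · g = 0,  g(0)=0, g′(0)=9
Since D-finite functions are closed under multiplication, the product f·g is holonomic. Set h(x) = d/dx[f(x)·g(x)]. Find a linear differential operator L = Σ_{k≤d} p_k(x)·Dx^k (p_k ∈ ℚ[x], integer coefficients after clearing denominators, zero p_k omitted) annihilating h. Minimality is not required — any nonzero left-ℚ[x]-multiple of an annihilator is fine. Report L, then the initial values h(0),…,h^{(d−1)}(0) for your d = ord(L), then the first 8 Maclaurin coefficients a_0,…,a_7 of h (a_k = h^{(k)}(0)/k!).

L = (-33 - 162·x - 243·x^2 + 324·x^3 + 324·x^4) + (-6 - 6·x + 108·x^2 + 144·x^3)·Dx + (5 - 14·x - 19·x^2 + 36·x^3 + 36·x^4)·Dx^2  (order 2).
h: a_k = -27, -54, -243/2, -378, -7749/8, -45927/20, -429111/80, -857763/70, …
ICs: h(0) = -27, h′(0) = -54.

f: a_k = -3, -3, -9, -15, -33, -63, -129, -255, …
g: a_k = 0, 9, 0, -27/2, 0, 243/40, 0, -729/560, …
Product ⇒ symmetric product L₀, ord ≤ 2.
h=h₀': d/dx-closure on L₀ ⇒ L.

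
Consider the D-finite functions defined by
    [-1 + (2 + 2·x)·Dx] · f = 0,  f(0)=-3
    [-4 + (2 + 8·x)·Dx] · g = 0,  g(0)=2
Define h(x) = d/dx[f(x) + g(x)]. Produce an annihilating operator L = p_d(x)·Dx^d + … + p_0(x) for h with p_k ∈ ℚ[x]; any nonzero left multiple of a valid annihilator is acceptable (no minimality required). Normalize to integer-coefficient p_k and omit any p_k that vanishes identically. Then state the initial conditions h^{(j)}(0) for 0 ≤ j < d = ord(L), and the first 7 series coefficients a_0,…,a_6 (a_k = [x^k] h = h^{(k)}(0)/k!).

L = -6 + (-15 - 24·x)·Dx + (-2 - 10·x - 8·x^2)·Dx^2  (order 2).
h: a_k = 5/2, -29/4, 375/16, -2545/32, 71575/256, -515907/512, 7568715/2048, …
ICs: h(0) = 5/2, h′(0) = -29/4.

f: a_k = -3, -3/2, 3/8, -3/16, 15/128, -21/256, 63/1024, …
g: a_k = 2, 4, -4, 8, -20, 56, -168, …
f+g: L₀ = lclm(L_f,L_g), ord ≤ 1+1.
Differentiate: ansatz ord ≤ ord L₀ ⇒ L.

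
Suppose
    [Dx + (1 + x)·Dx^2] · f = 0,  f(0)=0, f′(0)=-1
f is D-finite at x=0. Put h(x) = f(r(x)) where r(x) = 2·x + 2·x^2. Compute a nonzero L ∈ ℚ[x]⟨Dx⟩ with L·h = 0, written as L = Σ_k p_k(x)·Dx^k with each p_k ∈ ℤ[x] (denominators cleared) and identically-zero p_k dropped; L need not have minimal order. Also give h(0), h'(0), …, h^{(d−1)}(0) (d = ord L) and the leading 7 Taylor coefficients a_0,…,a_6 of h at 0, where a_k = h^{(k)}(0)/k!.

f: a_k = 0, -1, 1/2, -1/3, 1/4, -1/5, 1/6, …
Substitute x→r, Dx→(1/r')Dx; clear ⇒ L₀.
L = (4·x + 4·x^2)·Dx + (1 + 4·x + 6·x^2 + 4·x^3)·Dx^2  (order 2).
h: a_k = 0, -2, 0, 4/3, -2, 8/5, 0, …
ICs: h(0) = 0, h′(0) = -2.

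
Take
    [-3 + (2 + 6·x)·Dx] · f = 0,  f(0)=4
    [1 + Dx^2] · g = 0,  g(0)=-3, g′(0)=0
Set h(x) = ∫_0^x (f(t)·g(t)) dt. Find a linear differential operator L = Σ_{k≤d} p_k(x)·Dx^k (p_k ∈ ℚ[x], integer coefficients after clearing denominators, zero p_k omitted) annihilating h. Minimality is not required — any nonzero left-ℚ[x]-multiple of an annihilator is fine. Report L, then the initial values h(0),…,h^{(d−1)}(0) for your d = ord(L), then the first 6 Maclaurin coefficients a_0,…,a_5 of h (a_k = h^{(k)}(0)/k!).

L = (31 + 24·x + 36·x^2)·Dx + (-12 - 36·x)·Dx^2 + (4 + 24·x + 36·x^2)·Dx^3  (order 3).
h: a_k = 0, -12, -9, 13/2, -45/16, 983/160, …
ICs: h(0) = 0, h′(0) = -12, h′′(0) = -18.

f: a_k = 4, 6, -9/2, 27/4, -405/32, 1701/64, …
g: a_k = -3, 0, 3/2, 0, -1/8, 0, …
f·g: L₀ = L_f ⊗_s L_g, ord ≤ 1·2.
Integrate: L := L₀·Dx.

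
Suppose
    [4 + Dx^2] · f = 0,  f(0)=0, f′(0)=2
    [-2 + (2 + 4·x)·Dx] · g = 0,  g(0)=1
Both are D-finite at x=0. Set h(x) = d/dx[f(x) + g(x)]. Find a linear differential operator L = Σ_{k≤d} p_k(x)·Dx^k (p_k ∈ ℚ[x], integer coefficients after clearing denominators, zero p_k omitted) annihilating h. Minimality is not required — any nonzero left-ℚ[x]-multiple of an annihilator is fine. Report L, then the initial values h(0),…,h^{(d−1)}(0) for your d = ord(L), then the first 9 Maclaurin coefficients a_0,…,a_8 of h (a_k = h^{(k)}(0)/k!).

f: a_k = 0, 2, 0, -4/3, 0, 4/15, 0, -8/315, 0, …
g: a_k = 1, 1, -1/2, 1/2, -5/8, 7/8, -21/16, 33/16, -429/128, …
Weyl lclm of L_f,L_g ⇒ L₀ (ord ≤ 3).
h₀' ⇒ L via d/dx closure of L₀.
L = (-76 - 64·x - 64·x^2) + (-28 - 120·x - 192·x^2 - 128·x^3)·Dx + (-19 - 16·x - 16·x^2)·Dx^2 + (-7 - 30·x - 48·x^2 - 32·x^3)·Dx^3  (order 3).
h: a_k = 3, -1, -5/2, -5/2, 137/24, -63/8, 10267/720, -429/16, 2027537/40320, …
ICs: h(0) = 3, h′(0) = -1, h′′(0) = -5.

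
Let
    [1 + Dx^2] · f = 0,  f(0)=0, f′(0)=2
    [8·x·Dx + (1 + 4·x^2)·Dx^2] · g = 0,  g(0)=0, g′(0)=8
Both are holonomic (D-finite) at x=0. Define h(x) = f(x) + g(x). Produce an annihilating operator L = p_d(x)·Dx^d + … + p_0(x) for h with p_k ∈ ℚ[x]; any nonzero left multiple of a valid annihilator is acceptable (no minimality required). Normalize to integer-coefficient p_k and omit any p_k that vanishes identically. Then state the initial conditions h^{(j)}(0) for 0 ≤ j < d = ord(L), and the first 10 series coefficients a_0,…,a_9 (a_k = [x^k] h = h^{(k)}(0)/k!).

f: a_k = 0, 2, 0, -1/3, 0, 1/60, 0, -1/2520, 0, 1/181440, …
g: a_k = 0, 8, 0, -32/3, 0, 128/5, 0, -512/7, 0, 2048/9, …
f+g: L₀ = lclm(L_f,L_g), ord ≤ 2+2.
L = (-376·x + 1600·x^3 + 128·x^5)·Dx + (-7 + 76·x^2 + 432·x^4 + 64·x^6)·Dx^2 + (-376·x + 1600·x^3 + 128·x^5)·Dx^3 + (-7 + 76·x^2 + 432·x^4 + 64·x^6)·Dx^4  (order 4).
h: a_k = 0, 10, 0, -11, 0, 1537/60, 0, -184321/2520, 0, 41287681/181440, …
ICs: h(0) = 0, h′(0) = 10, h′′(0) = 0, h′′′(0) = -66.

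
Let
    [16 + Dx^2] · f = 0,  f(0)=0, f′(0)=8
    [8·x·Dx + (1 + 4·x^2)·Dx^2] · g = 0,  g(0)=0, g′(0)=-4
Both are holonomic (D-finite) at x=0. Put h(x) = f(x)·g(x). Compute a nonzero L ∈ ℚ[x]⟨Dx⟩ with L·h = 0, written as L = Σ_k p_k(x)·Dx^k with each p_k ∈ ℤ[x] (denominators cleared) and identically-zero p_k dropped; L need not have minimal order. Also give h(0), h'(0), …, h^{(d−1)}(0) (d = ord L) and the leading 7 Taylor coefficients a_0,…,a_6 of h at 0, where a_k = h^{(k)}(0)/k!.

f: a_k = 0, 8, 0, -64/3, 0, 256/15, 0, …
g: a_k = 0, -4, 0, 16/3, 0, -64/5, 0, …
L₀ := L_f ⊗_s L_g (sym. prod.), ord ≤ 4.
L = (2560 + 29696·x^2 + 118784·x^4 + 262144·x^6 + 262144·x^8) + (1536·x + 14336·x^3 + 49152·x^5 + 65536·x^7)·Dx + (240 + 3008·x^2 + 13824·x^4 + 32768·x^6 + 32768·x^8)·Dx^2 + (96·x + 896·x^3 + 3072·x^5 + 4096·x^7)·Dx^3 + (5 + 72·x^2 + 400·x^4 + 1024·x^6 + 1024·x^8)·Dx^4  (order 4).
h: a_k = 0, 0, -32, 0, 128, 0, -2560/9, …
ICs: h(0) = 0, h′(0) = 0, h′′(0) = -64, h′′′(0) = 0.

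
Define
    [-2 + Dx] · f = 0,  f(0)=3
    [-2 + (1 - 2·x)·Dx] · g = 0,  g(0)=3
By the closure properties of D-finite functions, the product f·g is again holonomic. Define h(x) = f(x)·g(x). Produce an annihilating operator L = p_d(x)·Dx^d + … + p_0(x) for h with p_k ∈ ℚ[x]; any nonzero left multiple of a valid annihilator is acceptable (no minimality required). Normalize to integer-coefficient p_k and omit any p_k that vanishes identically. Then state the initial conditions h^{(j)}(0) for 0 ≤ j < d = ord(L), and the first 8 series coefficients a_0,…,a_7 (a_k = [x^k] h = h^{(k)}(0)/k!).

L = (4 - 4·x) + (-1 + 2·x)·Dx  (order 1).
h: a_k = 9, 36, 90, 192, 390, 3912/5, 7828/5, 21920/7, …
ICs: h(0) = 9.

f: a_k = 3, 6, 6, 4, 2, 4/5, 4/15, 8/105, …
g: a_k = 3, 6, 12, 24, 48, 96, 192, 384, …
Product ⇒ symmetric product L₀, ord ≤ 1.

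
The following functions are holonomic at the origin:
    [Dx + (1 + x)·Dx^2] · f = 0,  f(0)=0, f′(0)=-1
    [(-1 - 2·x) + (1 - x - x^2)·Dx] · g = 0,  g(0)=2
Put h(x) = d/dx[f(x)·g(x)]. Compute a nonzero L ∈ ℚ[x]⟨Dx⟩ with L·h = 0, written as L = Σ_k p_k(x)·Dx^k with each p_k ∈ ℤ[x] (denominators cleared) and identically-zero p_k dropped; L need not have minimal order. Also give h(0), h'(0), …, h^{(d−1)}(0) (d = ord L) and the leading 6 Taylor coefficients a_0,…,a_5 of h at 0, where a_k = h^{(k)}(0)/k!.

L = (26 + 54·x + 36·x^2) + (7 + 37·x + 60·x^2 + 28·x^3)·Dx + (-3 - 4·x + 6·x^2 + 11·x^3 + 4·x^4)·Dx^2  (order 2).
h: a_k = -2, -2, -11, -50/3, -247/6, -362/5, …
ICs: h(0) = -2, h′(0) = -2.

f: a_k = 0, -1, 1/2, -1/3, 1/4, -1/5, …
g: a_k = 2, 2, 4, 6, 10, 16, …
L₀ := L_f ⊗_s L_g (sym. prod.), ord ≤ 2.
Derive L from L₀ (diff closure).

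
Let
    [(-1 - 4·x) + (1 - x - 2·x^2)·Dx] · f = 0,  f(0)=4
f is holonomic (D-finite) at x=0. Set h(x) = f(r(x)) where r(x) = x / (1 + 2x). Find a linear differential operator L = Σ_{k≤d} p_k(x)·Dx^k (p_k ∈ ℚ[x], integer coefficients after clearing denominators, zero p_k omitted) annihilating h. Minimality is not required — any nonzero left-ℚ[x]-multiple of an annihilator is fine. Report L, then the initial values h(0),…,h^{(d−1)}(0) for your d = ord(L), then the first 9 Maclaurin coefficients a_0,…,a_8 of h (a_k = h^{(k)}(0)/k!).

L = (-1 - 6·x) + (1 + 5·x + 6·x^2)·Dx  (order 1).
h: a_k = 4, 4, 4, -12, 36, -108, 324, -972, 2916, …
ICs: h(0) = 4.

f: a_k = 4, 4, 12, 20, 44, 84, 172, 340, 684, …
L₀ from L_f via x↦r, Dx↦r'^{-1}Dx.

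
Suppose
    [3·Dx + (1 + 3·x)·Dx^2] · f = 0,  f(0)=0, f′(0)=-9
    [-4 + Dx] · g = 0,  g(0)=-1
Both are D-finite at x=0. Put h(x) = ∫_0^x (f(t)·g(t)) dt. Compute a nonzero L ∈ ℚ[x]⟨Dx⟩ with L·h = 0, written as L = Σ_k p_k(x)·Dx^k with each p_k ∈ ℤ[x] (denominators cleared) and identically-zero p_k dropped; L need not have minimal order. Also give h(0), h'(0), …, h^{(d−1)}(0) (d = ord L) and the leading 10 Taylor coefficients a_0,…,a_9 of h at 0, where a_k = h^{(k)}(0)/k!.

f: a_k = 0, -9, 27/2, -27, 243/4, -729/5, 729/2, -6561/7, 19683/8, -6561, …
g: a_k = -1, -4, -8, -32/3, -32/3, -128/15, -256/45, -1024/315, -512/315, -2048/2835, …
L₀ := L_f ⊗_s L_g (sym. prod.), ord ≤ 2.
h=∫₀ˣh₀: take L = L₀·Dx.
L = (4 + 48·x)·Dx + (-5 - 24·x)·Dx^2 + (1 + 3·x)·Dx^3  (order 3).
h: a_k = 0, 0, 9/2, 15/2, 45/4, 141/20, 59/5, -93/14, 7759/280, -21487/360, …
ICs: h(0) = 0, h′(0) = 0, h′′(0) = 9.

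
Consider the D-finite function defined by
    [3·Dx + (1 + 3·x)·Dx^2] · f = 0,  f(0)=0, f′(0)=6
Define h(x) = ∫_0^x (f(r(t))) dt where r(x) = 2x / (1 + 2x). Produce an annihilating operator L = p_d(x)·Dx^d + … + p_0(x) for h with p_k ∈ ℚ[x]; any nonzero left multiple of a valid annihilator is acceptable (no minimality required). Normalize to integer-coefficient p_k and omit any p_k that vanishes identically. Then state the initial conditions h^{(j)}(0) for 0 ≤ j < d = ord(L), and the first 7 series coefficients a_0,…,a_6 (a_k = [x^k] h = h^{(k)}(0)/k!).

f: a_k = 0, 6, -9, 18, -81/2, 486/5, -243, …
Change of var in L_f (x↦r) gives L₀.
h=∫h₀ ⇒ L = L₀·Dx.
L = (10 + 32·x)·Dx^2 + (1 + 10·x + 16·x^2)·Dx^3  (order 3).
h: a_k = 0, 0, 6, -20, 84, -408, 10912/5, …
ICs: h(0) = 0, h′(0) = 0, h′′(0) = 12.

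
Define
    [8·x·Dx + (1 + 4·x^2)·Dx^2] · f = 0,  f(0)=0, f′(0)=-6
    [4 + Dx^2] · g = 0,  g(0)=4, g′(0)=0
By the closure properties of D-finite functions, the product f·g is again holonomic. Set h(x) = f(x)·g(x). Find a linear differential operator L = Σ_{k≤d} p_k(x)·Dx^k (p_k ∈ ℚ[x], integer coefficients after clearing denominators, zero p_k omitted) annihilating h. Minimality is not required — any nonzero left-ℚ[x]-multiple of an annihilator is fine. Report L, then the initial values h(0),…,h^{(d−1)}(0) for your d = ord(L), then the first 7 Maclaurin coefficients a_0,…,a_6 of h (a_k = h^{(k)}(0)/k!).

f: a_k = 0, -6, 0, 8, 0, -96/5, 0, …
g: a_k = 4, 0, -8, 0, 8/3, 0, -16/45, …
L₀ := L_f ⊗_s L_g (sym. prod.), ord ≤ 4.
L = (80 + 832·x^2 + 1408·x^4 + 2048·x^6 + 2048·x^8) + (96·x + 640·x^3 + 1536·x^5 + 2048·x^7)·Dx + (24 + 256·x^2 + 576·x^4 + 1024·x^6 + 1024·x^8)·Dx^2 + (24·x + 160·x^3 + 384·x^5 + 512·x^7)·Dx^3 + (1 + 12·x^2 + 56·x^4 + 128·x^6 + 128·x^8)·Dx^4  (order 4).
h: a_k = 0, -24, 0, 80, 0, -784/5, 0, …
ICs: h(0) = 0, h′(0) = -24, h′′(0) = 0, h′′′(0) = 480.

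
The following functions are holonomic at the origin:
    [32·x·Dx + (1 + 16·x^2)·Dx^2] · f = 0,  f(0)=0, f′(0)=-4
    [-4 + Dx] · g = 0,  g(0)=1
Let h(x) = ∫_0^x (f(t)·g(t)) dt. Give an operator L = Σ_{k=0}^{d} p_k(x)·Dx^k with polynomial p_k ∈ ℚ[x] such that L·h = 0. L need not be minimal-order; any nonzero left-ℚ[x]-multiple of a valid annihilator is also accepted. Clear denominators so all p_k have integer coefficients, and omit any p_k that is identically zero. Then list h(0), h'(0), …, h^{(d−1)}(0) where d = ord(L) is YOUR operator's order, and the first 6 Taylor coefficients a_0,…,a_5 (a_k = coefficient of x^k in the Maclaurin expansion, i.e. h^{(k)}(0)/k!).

L = (16 - 128·x + 256·x^2)·Dx + (-8 + 32·x - 128·x^2)·Dx^2 + (1 + 16·x^2)·Dx^3  (order 3).
h: a_k = 0, 0, -2, -16/3, -8/3, 128/15, …
ICs: h(0) = 0, h′(0) = 0, h′′(0) = -4.

f: a_k = 0, -4, 0, 64/3, 0, -1024/5, …
g: a_k = 1, 4, 8, 32/3, 32/3, 128/15, …
L₀ := L_f ⊗_s L_g (sym. prod.), ord ≤ 2.
h=∫₀ˣh₀: take L = L₀·Dx.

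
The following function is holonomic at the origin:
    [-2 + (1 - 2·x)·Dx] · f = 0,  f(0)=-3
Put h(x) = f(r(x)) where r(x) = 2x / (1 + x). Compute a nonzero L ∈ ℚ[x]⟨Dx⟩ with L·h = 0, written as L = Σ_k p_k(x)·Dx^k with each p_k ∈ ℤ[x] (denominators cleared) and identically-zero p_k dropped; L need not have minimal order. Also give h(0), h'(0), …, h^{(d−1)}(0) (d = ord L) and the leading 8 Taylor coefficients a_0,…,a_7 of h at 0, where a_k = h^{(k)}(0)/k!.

L = 4 + (-1 + 2·x + 3·x^2)·Dx  (order 1).
h: a_k = -3, -12, -36, -108, -324, -972, -2916, -8748, …
ICs: h(0) = -3.

f: a_k = -3, -6, -12, -24, -48, -96, -192, -384, …
Substitute x→r, Dx→(1/r')Dx; clear ⇒ L₀.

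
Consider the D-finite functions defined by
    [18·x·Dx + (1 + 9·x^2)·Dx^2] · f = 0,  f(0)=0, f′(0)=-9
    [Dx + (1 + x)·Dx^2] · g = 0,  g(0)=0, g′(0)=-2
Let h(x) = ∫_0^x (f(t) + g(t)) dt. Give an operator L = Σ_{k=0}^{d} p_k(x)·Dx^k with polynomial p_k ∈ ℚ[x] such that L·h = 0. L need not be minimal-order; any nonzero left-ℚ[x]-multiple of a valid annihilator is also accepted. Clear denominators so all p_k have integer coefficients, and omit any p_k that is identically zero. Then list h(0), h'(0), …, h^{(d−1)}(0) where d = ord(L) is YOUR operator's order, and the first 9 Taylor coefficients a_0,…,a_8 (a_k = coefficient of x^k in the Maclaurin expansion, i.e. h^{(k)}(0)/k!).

L = (-18 - 54·x + 486·x^2 + 162·x^3)·Dx^2 + (-20 - 36·x + 432·x^2 + 972·x^3 + 324·x^4)·Dx^3 + (-1 + 17·x + 18·x^2 + 162·x^3 + 243·x^4 + 81·x^5)·Dx^4  (order 4).
h: a_k = 0, 0, -11/2, 1/3, 79/12, 1/10, -731/30, 1/21, 937/8, …
ICs: h(0) = 0, h′(0) = 0, h′′(0) = -11, h′′′(0) = 2.

f: a_k = 0, -9, 0, 27, 0, -729/5, 0, 6561/7, 0, …
g: a_k = 0, -2, 1, -2/3, 1/2, -2/5, 1/3, -2/7, 1/4, …
Sum ⇒ L₀ = lclm(L_f,L_g) in ℚ(x)⟨Dx⟩.
h=∫h₀ ⇒ L = L₀·Dx.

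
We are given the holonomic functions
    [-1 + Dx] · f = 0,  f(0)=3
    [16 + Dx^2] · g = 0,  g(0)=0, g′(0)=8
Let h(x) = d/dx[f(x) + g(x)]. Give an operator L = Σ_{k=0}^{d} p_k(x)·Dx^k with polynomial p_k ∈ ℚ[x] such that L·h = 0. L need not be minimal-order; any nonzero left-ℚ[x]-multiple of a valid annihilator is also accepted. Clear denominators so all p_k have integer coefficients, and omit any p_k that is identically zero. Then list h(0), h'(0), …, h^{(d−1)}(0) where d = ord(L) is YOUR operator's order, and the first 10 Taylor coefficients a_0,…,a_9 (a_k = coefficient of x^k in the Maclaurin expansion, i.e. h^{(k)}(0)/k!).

f: a_k = 3, 3, 3/2, 1/2, 1/8, 1/40, 1/240, 1/1680, 1/13440, 1/120960, …
g: a_k = 0, 8, 0, -64/3, 0, 256/15, 0, -2048/315, 0, 4096/2835, …
h₀=f+g: left-lcm gives L₀, ord ≤ 3.
h=h₀': d/dx-closure on L₀ ⇒ L.
L = 16 - 16·Dx + Dx^2 - Dx^3  (order 3).
h: a_k = 11, 3, -125/2, 1/2, 2051/24, 1/40, -6553/144, 1/1680, 524291/40320, 1/120960, …
ICs: h(0) = 11, h′(0) = 3, h′′(0) = -125.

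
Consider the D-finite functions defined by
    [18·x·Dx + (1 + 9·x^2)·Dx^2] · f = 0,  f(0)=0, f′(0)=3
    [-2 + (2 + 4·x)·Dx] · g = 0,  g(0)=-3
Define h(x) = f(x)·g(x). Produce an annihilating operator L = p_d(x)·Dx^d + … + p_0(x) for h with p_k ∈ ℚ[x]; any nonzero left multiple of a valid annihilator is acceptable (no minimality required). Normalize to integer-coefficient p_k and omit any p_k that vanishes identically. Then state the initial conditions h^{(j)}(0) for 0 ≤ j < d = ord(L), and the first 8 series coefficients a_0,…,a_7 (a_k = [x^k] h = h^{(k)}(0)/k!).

f: a_k = 0, 3, 0, -9, 0, 243/5, 0, -2187/7, …
g: a_k = -3, -3, 3/2, -3/2, 15/8, -21/8, 63/16, -99/16, …
Product ⇒ symmetric product L₀, ord ≤ 2.
L = (3 - 18·x - 9·x^2) + (-2 + 14·x + 54·x^2 + 36·x^3)·Dx + (1 + 4·x + 13·x^2 + 36·x^3 + 36·x^4)·Dx^2  (order 2).
h: a_k = 0, -9, -9, 63/2, 45/2, -6147/40, -5607/40, 562869/560, …
ICs: h(0) = 0, h′(0) = -9.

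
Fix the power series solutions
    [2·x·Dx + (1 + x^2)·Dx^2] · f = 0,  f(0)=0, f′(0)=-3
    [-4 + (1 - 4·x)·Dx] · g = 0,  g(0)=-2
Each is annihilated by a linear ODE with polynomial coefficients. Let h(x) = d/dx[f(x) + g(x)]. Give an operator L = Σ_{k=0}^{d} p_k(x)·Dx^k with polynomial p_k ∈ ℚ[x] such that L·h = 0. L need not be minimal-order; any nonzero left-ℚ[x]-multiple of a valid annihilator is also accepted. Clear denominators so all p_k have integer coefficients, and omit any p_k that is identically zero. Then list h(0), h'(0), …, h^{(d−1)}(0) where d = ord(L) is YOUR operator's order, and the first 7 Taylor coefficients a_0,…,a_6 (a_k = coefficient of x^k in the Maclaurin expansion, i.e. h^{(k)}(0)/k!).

f: a_k = 0, -3, 0, 1, 0, -3/5, 0, …
g: a_k = -2, -8, -32, -128, -512, -2048, -8192, …
L₀ := lclm(L_f,L_g); ord L₀ ≤ 2+1.
h₀' ⇒ L via d/dx closure of L₀.
L = (8 - 128·x - 24·x^2) + (-49 + 8·x - 109·x^2 - 24·x^3)·Dx + (4 - 15·x - 15·x^3 - 4·x^4)·Dx^2  (order 2).
h: a_k = -11, -64, -381, -2048, -10243, -49152, -229373, …
ICs: h(0) = -11, h′(0) = -64.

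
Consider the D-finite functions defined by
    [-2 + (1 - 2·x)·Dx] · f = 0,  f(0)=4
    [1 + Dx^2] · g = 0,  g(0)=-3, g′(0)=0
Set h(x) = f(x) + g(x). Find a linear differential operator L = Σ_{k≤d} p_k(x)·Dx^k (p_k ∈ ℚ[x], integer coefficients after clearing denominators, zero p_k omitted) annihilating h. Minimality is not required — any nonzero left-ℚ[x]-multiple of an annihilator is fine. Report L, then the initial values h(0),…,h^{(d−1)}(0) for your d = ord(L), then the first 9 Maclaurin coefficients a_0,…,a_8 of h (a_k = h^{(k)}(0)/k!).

f: a_k = 4, 8, 16, 32, 64, 128, 256, 512, 1024, …
g: a_k = -3, 0, 3/2, 0, -1/8, 0, 1/240, 0, -1/13440, …
f+g: L₀ = lclm(L_f,L_g), ord ≤ 1+2.
L = (50 - 8·x + 8·x^2) + (-9 + 22·x - 12·x^2 + 8·x^3)·Dx + (50 - 8·x + 8·x^2)·Dx^2 + (-9 + 22·x - 12·x^2 + 8·x^3)·Dx^3  (order 3).
h: a_k = 1, 8, 35/2, 32, 511/8, 128, 61441/240, 512, 13762559/13440, …
ICs: h(0) = 1, h′(0) = 8, h′′(0) = 35.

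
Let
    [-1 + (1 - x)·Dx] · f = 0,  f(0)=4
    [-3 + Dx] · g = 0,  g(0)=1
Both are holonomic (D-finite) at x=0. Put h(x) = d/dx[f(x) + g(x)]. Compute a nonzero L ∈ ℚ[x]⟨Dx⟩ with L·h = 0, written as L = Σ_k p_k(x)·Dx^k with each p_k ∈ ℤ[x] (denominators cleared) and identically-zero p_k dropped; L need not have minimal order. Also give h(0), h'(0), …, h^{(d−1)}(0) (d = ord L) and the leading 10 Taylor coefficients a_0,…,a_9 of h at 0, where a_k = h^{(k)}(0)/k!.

f: a_k = 4, 4, 4, 4, 4, 4, 4, 4, 4, 4, …
g: a_k = 1, 3, 9/2, 9/2, 27/8, 81/40, 81/80, 243/560, 729/4480, 243/4480, …
f+g: L₀ = lclm(L_f,L_g), ord ≤ 1+1.
Derive L from L₀ (diff closure).
L = 18·x + (3 - 18·x + 9·x^2)·Dx + (-1 + 4·x - 3·x^2)·Dx^2  (order 2).
h: a_k = 7, 17, 51/2, 59/2, 241/8, 1203/40, 2483/80, 18649/560, 163467/4480, 179929/4480, …
ICs: h(0) = 7, h′(0) = 17.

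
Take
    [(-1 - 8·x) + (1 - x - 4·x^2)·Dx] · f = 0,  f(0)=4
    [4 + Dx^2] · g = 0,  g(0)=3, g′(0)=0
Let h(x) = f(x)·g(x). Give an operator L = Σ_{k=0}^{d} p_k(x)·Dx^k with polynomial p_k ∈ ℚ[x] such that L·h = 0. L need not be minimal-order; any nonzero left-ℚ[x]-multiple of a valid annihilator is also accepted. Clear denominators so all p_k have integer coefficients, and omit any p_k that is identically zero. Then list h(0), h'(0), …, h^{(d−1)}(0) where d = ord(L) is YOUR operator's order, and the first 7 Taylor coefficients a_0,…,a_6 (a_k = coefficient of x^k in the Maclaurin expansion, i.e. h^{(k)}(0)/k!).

f: a_k = 4, 4, 20, 36, 116, 260, 724, …
g: a_k = 3, 0, -6, 0, 2, 0, -4/15, …
Product ⇒ symmetric product L₀, ord ≤ 2.
L = (4 + 4·x + 16·x^2) + (2 + 16·x)·Dx + (-1 + x + 4·x^2)·Dx^2  (order 2).
h: a_k = 12, 12, 36, 84, 236, 572, 22724/15, …
ICs: h(0) = 12, h′(0) = 12.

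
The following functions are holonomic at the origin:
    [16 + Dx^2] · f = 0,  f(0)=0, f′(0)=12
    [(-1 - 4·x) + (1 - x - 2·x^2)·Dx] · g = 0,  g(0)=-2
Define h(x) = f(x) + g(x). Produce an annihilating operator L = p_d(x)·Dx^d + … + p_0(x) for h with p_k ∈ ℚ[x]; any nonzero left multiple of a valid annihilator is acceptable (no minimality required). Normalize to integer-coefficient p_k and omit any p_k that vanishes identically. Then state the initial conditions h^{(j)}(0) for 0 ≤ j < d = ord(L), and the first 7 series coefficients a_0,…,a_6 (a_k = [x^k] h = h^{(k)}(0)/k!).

f: a_k = 0, 12, 0, -32, 0, 128/5, 0, …
g: a_k = -2, -2, -6, -10, -22, -42, -86, …
L₀ := lclm(L_f,L_g); ord L₀ ≤ 2+1.
L = (-368 - 1408·x + 256·x^2 - 512·x^3 - 2560·x^4 - 2048·x^5) + (176 - 336·x - 384·x^2 + 1024·x^3 + 384·x^4 - 1536·x^5 - 1024·x^6)·Dx + (-23 - 88·x + 16·x^2 - 32·x^3 - 160·x^4 - 128·x^5)·Dx^2 + (11 - 21·x - 24·x^2 + 64·x^3 + 24·x^4 - 96·x^5 - 64·x^6)·Dx^3  (order 3).
h: a_k = -2, 10, -6, -42, -22, -82/5, -86, …
ICs: h(0) = -2, h′(0) = 10, h′′(0) = -12.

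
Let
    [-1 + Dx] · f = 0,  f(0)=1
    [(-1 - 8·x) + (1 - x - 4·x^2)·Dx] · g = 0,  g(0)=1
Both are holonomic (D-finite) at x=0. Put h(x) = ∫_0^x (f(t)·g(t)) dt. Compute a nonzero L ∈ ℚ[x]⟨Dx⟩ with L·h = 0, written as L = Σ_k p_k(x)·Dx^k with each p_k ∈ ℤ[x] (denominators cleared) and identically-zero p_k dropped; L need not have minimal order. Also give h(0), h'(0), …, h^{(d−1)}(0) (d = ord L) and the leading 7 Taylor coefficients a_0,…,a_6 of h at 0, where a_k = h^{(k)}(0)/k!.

L = (2 + 7·x - 4·x^2)·Dx + (-1 + x + 4·x^2)·Dx^2  (order 2).
h: a_k = 0, 1, 1, 13/6, 11/3, 977/120, 5963/360, …
ICs: h(0) = 0, h′(0) = 1.

f: a_k = 1, 1, 1/2, 1/6, 1/24, 1/120, 1/720, …
g: a_k = 1, 1, 5, 9, 29, 65, 181, …
Sym-product of L_f,L_g gives L₀ (≤ ord 1).
Integrate: L := L₀·Dx.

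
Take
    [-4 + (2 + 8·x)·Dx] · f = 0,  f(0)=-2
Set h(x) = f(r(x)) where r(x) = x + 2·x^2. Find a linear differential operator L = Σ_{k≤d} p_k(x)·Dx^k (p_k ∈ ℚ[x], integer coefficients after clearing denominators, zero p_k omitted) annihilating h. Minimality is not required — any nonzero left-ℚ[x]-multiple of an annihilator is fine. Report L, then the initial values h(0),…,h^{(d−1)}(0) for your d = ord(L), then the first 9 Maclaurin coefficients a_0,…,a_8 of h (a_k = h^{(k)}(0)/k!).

f: a_k = -2, -4, 4, -8, 20, -56, 168, -528, 1716, …
L₀ from L_f via x↦r, Dx↦r'^{-1}Dx.
L = (-2 - 8·x) + (1 + 4·x + 8·x^2)·Dx  (order 1).
h: a_k = -2, -4, -4, 8, -12, 8, 24, -112, 244, …
ICs: h(0) = -2.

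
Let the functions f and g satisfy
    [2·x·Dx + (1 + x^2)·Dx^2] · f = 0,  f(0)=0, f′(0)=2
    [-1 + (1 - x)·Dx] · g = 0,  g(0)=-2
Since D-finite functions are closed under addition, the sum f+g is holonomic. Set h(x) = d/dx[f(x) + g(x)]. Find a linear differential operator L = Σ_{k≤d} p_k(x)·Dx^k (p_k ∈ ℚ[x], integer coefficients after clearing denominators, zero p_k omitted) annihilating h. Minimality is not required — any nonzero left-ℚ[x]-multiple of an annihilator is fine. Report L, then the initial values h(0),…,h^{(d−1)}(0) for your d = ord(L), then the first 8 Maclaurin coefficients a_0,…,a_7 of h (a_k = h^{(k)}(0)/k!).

f: a_k = 0, 2, 0, -2/3, 0, 2/5, 0, -2/7, …
g: a_k = -2, -2, -2, -2, -2, -2, -2, -2, …
Sum ⇒ L₀ = lclm(L_f,L_g) in ℚ(x)⟨Dx⟩.
h₀' ⇒ L via d/dx closure of L₀.
L = (2 - 8·x - 6·x^2) + (-4 + 2·x - 4·x^2 - 6·x^3)·Dx + (1 - x^4)·Dx^2  (order 2).
h: a_k = 0, -4, -8, -8, -8, -12, -16, -16, …
ICs: h(0) = 0, h′(0) = -4.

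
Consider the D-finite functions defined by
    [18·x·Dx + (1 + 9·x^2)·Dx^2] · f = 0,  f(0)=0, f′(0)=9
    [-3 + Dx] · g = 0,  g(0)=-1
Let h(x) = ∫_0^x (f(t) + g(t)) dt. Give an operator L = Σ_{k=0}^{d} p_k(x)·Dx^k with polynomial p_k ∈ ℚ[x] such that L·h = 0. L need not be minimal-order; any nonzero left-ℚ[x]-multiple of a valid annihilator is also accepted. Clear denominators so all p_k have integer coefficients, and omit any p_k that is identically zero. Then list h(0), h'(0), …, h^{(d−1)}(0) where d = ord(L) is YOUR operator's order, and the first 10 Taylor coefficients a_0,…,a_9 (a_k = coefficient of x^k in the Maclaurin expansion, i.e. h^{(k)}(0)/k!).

L = (18 - 108·x - 162·x^2)·Dx^2 + (-9 + 27·x + 27·x^2 - 81·x^3)·Dx^3 + (1 + 3·x + 9·x^2 + 27·x^3)·Dx^4  (order 4).
h: a_k = 0, -1, 3, -3/2, -63/8, -27/40, 1917/80, -81/560, -525123/4480, -81/4480, …
ICs: h(0) = 0, h′(0) = -1, h′′(0) = 6, h′′′(0) = -9.

f: a_k = 0, 9, 0, -27, 0, 729/5, 0, -6561/7, 0, 6561, …
g: a_k = -1, -3, -9/2, -9/2, -27/8, -81/40, -81/80, -243/560, -729/4480, -243/4480, …
h₀=f+g: left-lcm gives L₀, ord ≤ 3.
∫: right-multiply L₀ by Dx.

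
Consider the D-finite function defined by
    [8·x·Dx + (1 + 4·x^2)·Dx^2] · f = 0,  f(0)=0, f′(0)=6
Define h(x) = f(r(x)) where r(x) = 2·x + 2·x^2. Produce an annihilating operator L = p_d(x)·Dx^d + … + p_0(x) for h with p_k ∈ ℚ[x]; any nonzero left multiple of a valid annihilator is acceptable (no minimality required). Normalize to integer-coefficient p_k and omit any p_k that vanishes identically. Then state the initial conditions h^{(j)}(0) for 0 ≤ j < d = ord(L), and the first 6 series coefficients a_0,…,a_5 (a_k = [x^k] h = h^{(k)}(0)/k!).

L = (-2 + 32·x + 128·x^2 + 192·x^3 + 96·x^4)·Dx + (1 + 2·x + 16·x^2 + 64·x^3 + 80·x^4 + 32·x^5)·Dx^2  (order 2).
h: a_k = 0, 12, 12, -64, -192, 2112/5, …
ICs: h(0) = 0, h′(0) = 12.

f: a_k = 0, 6, 0, -8, 0, 96/5, …
f∘r: x↦r, Dx↦Dx/r' in L_f ⇒ L₀.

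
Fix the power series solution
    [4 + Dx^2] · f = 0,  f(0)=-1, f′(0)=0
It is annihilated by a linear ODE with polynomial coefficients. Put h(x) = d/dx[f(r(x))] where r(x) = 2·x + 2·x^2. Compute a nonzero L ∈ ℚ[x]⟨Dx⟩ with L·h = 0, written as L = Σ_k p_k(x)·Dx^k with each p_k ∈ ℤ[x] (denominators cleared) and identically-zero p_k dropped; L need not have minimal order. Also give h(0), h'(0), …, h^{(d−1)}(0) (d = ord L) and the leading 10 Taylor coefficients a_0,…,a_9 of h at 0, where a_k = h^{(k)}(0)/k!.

L = (28 + 128·x + 384·x^2 + 512·x^3 + 256·x^4) + (-6 - 12·x)·Dx + (1 + 4·x + 4·x^2)·Dx^2  (order 2).
h: a_k = 0, 16, 48, -32/3, -640/3, -5248/15, -896/15, 184064/315, 31744/35, 1137152/2835, …
ICs: h(0) = 0, h′(0) = 16.

f: a_k = -1, 0, 2, 0, -2/3, 0, 4/45, 0, -2/315, 0, …
Substitute x→r, Dx→(1/r')Dx; clear ⇒ L₀.
Derive L from L₀ (diff closure).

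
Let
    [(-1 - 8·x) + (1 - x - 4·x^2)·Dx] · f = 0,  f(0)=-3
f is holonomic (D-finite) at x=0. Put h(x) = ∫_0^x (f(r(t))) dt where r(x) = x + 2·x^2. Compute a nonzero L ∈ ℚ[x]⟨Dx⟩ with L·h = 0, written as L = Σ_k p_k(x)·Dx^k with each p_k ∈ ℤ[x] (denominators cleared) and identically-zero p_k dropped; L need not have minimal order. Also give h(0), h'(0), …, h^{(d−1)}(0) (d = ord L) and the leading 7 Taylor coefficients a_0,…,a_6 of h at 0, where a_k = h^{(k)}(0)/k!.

f: a_k = -3, -3, -15, -27, -87, -195, -543, …
f∘r: x↦r, Dx↦Dx/r' in L_f ⇒ L₀.
h=∫₀ˣh₀: take L = L₀·Dx.
L = (1 + 12·x + 48·x^2 + 64·x^3)·Dx + (-1 + x + 6·x^2 + 16·x^3 + 16·x^4)·Dx^2  (order 2).
h: a_k = 0, -3, -3/2, -7, -87/4, -309/5, -405/2, …
ICs: h(0) = 0, h′(0) = -3.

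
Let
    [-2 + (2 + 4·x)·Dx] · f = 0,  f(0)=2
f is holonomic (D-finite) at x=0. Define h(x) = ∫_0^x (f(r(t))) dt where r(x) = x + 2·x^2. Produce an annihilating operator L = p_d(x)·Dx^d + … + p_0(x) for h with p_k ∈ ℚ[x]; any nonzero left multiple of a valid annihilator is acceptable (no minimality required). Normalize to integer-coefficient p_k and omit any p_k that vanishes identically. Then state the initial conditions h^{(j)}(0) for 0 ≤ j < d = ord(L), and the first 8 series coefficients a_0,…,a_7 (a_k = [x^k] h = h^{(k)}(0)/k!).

f: a_k = 2, 2, -1, 1, -5/4, 7/4, -21/8, 33/8, …
Change of var in L_f (x↦r) gives L₀.
Integrate: L := L₀·Dx.
L = (-1 - 4·x)·Dx + (1 + 2·x + 4·x^2)·Dx^2  (order 2).
h: a_k = 0, 2, 1, 1, -3/4, 3/20, 5/8, -57/56, …
ICs: h(0) = 0, h′(0) = 2.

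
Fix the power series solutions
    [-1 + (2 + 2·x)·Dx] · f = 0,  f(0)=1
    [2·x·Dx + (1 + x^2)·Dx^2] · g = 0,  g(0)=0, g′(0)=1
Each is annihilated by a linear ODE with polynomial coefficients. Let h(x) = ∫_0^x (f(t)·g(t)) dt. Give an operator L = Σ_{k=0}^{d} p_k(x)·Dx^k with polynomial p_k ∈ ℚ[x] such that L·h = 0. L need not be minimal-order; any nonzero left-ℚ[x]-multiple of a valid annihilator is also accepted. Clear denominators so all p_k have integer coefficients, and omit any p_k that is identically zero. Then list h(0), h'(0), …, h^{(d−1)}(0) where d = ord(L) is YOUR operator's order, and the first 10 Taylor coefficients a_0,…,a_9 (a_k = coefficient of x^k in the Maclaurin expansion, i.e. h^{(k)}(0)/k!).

f: a_k = 1, 1/2, -1/8, 1/16, -5/128, 7/256, -21/1024, 33/2048, -429/32768, 715/65536, …
g: a_k = 0, 1, 0, -1/3, 0, 1/5, 0, -1/7, 0, 1/9, …
h₀=f·g: eliminate ⇒ L₀, order ≤ 1·2.
Integrate: L := L₀·Dx.
L = (3 - 4·x - x^2)·Dx + (-4 + 4·x + 12·x^2 + 4·x^3)·Dx^2 + (4 + 8·x + 8·x^2 + 8·x^3 + 4·x^4)·Dx^3  (order 3).
h: a_k = 0, 0, 1/2, 1/6, -11/96, -1/48, 389/11520, 409/26880, -18853/860160, -11167/1935360, …
ICs: h(0) = 0, h′(0) = 0, h′′(0) = 1.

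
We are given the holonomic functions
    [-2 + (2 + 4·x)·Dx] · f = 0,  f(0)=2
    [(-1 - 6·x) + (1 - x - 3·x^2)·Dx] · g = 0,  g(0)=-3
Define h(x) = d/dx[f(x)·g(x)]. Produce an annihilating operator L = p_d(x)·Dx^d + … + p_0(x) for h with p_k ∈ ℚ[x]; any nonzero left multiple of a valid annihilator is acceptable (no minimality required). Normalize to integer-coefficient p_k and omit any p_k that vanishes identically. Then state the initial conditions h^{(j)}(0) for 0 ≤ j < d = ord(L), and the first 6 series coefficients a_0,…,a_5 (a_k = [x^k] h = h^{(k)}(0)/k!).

L = (9 + 66·x + 165·x^2 + 210·x^3 + 135·x^4) + (-2 - 9·x - 6·x^2 + 38·x^3 + 87·x^4 + 54·x^5)·Dx  (order 1).
h: a_k = -12, -54, -198, -573, -3465/2, -18441/4, …
ICs: h(0) = -12.

f: a_k = 2, 2, -1, 1, -5/4, 7/4, …
g: a_k = -3, -3, -12, -21, -57, -120, …
Product ⇒ symmetric product L₀, ord ≤ 1.
Differentiate: ansatz ord ≤ ord L₀ ⇒ L.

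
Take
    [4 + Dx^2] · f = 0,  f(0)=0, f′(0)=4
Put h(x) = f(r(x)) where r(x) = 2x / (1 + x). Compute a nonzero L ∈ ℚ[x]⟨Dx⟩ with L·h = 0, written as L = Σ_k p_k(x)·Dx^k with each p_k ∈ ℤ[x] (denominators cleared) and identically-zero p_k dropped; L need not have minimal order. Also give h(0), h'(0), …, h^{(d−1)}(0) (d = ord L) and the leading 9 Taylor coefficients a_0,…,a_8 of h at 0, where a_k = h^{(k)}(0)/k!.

f: a_k = 0, 4, 0, -8/3, 0, 8/15, 0, -16/315, 0, …
Substitute x→r, Dx→(1/r')Dx; clear ⇒ L₀.
L = 16 + (2 + 6·x + 6·x^2 + 2·x^3)·Dx + (1 + 4·x + 6·x^2 + 4·x^3 + x^4)·Dx^2  (order 2).
h: a_k = 0, 8, -8, -40/3, 56, -1544/15, 120, -19688/315, -5032/45, …
ICs: h(0) = 0, h′(0) = 8.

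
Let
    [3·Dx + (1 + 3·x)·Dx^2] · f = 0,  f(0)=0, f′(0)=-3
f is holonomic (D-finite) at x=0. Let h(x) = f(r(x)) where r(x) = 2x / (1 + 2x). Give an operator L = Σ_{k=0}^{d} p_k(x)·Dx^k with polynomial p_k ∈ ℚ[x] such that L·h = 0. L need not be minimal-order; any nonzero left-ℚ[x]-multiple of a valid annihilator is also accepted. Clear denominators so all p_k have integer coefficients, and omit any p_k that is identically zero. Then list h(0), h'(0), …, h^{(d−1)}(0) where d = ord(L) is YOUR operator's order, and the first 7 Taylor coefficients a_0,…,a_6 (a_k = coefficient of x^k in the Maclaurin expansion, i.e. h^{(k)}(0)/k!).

L = (10 + 32·x)·Dx + (1 + 10·x + 16·x^2)·Dx^2  (order 2).
h: a_k = 0, -6, 30, -168, 1020, -32736/5, 43680, …
ICs: h(0) = 0, h′(0) = -6.

f: a_k = 0, -3, 9/2, -9, 81/4, -243/5, 243/2, …
Change of var in L_f (x↦r) gives L₀.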